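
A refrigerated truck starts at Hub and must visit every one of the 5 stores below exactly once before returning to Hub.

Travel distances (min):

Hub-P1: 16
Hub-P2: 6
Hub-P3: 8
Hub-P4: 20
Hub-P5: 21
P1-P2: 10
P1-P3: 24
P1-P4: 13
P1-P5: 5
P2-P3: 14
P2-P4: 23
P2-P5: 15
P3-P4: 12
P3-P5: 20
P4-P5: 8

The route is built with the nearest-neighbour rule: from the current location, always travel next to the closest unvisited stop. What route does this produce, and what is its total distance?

From Hub: distances to unvisited — P2=6, P3=8, P1=16, P4=20, P5=21. Nearest is P2 (6).
From P2: distances to unvisited — P1=10, P3=14, P5=15, P4=23. Nearest is P1 (10).
From P1: distances to unvisited — P5=5, P4=13, P3=24. Nearest is P5 (5).
From P5: distances to unvisited — P4=8, P3=20. Nearest is P4 (8).
From P4: distances to unvisited — P3=12. Nearest is P3 (12).
Return P3→Hub: 8.
Total = 6 + 10 + 5 + 8 + 12 + 8 = 49.

Nearest-neighbour total = 49 min; route Hub → P2 → P1 → P5 → P4 → P3 → Hub.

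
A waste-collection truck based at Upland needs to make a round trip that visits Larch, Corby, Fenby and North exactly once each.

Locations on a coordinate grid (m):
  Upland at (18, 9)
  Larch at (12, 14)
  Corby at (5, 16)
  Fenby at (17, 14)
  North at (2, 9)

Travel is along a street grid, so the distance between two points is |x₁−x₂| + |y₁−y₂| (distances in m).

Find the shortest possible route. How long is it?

With 4 stops there are 4!/2 = 12 distinct round trips (a route and its reverse cost the same).
Upland-Larch-Corby-Fenby-North-Upland: 11+9+14+20+16 = 70
Upland-Larch-Corby-North-Fenby-Upland: 11+9+10+20+6 = 56
Upland-Larch-Fenby-Corby-North-Upland: 11+5+14+10+16 = 56
Upland-Larch-Fenby-North-Corby-Upland: 11+5+20+10+20 = 66
Upland-Larch-North-Corby-Fenby-Upland: 11+15+10+14+6 = 56
Upland-Larch-North-Fenby-Corby-Upland: 11+15+20+14+20 = 80
Upland-Corby-Larch-Fenby-North-Upland: 20+9+5+20+16 = 70
Upland-Corby-Larch-North-Fenby-Upland: 20+9+15+20+6 = 70
Upland-Corby-Fenby-Larch-North-Upland: 20+14+5+15+16 = 70
Upland-Corby-North-Larch-Fenby-Upland: 20+10+15+5+6 = 56
Upland-Fenby-Larch-Corby-North-Upland: 6+5+9+10+16 = 46
Upland-Fenby-Corby-Larch-North-Upland: 6+14+9+15+16 = 60
The minimum is 46.
One optimal route: Upland → Fenby → Larch → Corby → North → Upland (or its reverse).

Minimum total distance: 46 m.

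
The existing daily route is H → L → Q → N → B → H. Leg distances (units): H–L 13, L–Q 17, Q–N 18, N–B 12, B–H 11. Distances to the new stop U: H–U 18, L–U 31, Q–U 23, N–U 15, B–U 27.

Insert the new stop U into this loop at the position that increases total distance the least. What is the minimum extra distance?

Insertion cost between consecutive stops i–j is d(i,U) + d(U,j) − d(i,j):
  between H and L: 18 + 31 − 13 = 36
  between L and Q: 31 + 23 − 17 = 37
  between Q and N: 23 + 15 − 18 = 20
  between N and B: 15 + 27 − 12 = 30
  between B and H: 27 + 18 − 11 = 34
Cheapest insertion is between Q and N, adding 20.
New total = 71 + 20 = 91.

Adding 20 by placing U on the Q–N leg.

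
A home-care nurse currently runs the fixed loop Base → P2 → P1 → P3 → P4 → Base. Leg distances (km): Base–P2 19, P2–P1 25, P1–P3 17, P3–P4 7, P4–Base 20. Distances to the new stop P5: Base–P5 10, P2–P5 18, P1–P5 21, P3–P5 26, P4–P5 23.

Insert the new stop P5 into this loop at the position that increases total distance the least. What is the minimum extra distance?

Adding 9 km by placing P5 on the Base–P2 leg.

Insertion cost between consecutive stops i–j is d(i,P5) + d(P5,j) − d(i,j):
  between Base and P2: 10 + 18 − 19 = 9
  between P2 and P1: 18 + 21 − 25 = 14
  between P1 and P3: 21 + 26 − 17 = 30
  between P3 and P4: 26 + 23 − 7 = 42
  between P4 and Base: 23 + 10 − 20 = 13
Cheapest insertion is between Base and P2, adding 9.
New total = 88 + 9 = 97.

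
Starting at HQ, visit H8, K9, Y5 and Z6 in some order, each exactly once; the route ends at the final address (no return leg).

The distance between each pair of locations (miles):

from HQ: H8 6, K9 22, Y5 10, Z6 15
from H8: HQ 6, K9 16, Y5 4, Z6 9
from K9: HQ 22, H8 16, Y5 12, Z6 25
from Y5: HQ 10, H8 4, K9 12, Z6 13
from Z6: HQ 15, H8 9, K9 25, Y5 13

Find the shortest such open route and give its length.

There are 4! = 24 possible orderings.
HQ→H8→K9→Y5→Z6: 6+16+12+13 = 47
HQ→H8→K9→Z6→Y5: 6+16+25+13 = 60
HQ→H8→Y5→K9→Z6: 6+4+12+25 = 47
HQ→H8→Y5→Z6→K9: 6+4+13+25 = 48
HQ→H8→Z6→K9→Y5: 6+9+25+12 = 52
HQ→H8→Z6→Y5→K9: 6+9+13+12 = 40
HQ→K9→H8→Y5→Z6: 22+16+4+13 = 55
HQ→K9→H8→Z6→Y5: 22+16+9+13 = 60
HQ→K9→Y5→H8→Z6: 22+12+4+9 = 47
HQ→K9→Y5→Z6→H8: 22+12+13+9 = 56
HQ→K9→Z6→H8→Y5: 22+25+9+4 = 60
HQ→K9→Z6→Y5→H8: 22+25+13+4 = 64
HQ→Y5→H8→K9→Z6: 10+4+16+25 = 55
HQ→Y5→H8→Z6→K9: 10+4+9+25 = 48
… (10 more)
The minimum is 40.
One shortest path: HQ → H8 → Z6 → Y5 → K9.

Minimum one-way distance = 40 miles.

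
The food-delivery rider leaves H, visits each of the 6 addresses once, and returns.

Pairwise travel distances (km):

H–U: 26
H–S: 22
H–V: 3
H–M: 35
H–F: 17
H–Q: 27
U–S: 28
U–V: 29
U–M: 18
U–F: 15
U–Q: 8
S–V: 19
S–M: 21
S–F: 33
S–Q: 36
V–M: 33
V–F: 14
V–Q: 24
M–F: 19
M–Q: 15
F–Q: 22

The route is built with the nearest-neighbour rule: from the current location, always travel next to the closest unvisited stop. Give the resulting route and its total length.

Total distance 98 km via the nearest-neighbour route H → V → F → U → Q → M → S → H.

H → [V:3 / F:17 / S:22 / U:26 / Q:27 / M:35] → V (3)
V → [F:14 / S:19 / Q:24 / U:29 / M:33] → F (14)
F → [U:15 / M:19 / Q:22 / S:33] → U (15)
U → [Q:8 / M:18 / S:28] → Q (8)
Q → [M:15 / S:36] → M (15)
M → [S:21] → S (21)
Return S→H: 22.
Total = 3 + 14 + 15 + 8 + 15 + 21 + 22 = 98.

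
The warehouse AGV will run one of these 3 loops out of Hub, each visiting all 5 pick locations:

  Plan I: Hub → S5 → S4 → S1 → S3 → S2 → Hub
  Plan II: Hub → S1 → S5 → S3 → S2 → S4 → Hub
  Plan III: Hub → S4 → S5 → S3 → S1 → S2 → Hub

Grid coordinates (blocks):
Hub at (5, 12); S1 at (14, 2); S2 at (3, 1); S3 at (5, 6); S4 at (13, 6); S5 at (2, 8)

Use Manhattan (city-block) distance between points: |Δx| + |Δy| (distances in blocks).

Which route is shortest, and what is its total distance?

Plan I: 7 + 13 + 5 + 13 + 7 + 13 = 58
Plan II: 19 + 18 + 5 + 7 + 15 + 14 = 78
Plan III: 14 + 13 + 5 + 13 + 12 + 13 = 70

Shortest is Plan I, total 58 blocks.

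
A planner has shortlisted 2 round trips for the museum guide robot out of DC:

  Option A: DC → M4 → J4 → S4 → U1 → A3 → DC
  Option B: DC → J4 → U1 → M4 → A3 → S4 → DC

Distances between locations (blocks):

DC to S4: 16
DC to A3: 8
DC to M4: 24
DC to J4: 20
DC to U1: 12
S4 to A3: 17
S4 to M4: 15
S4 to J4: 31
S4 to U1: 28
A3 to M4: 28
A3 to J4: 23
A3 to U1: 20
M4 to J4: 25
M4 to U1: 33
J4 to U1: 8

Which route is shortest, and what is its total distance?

Option A: 24 + 25 + 31 + 28 + 20 + 8 = 136
Option B: 20 + 8 + 33 + 28 + 17 + 16 = 122

122 blocks — Option B is the shortest.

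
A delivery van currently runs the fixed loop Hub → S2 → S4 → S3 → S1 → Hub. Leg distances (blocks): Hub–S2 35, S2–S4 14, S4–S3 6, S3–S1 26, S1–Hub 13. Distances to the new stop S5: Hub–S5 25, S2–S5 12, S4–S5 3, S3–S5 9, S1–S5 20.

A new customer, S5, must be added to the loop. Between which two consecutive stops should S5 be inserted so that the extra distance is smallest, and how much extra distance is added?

+1 blocks — insert S5 between S2 and S4.

Insertion cost between consecutive stops i–j is d(i,S5) + d(S5,j) − d(i,j):
  between Hub and S2: 25 + 12 − 35 = 2
  between S2 and S4: 12 + 3 − 14 = 1
  between S4 and S3: 3 + 9 − 6 = 6
  between S3 and S1: 9 + 20 − 26 = 3
  between S1 and Hub: 20 + 25 − 13 = 32
Cheapest insertion is between S2 and S4, adding 1.
New total = 94 + 1 = 95.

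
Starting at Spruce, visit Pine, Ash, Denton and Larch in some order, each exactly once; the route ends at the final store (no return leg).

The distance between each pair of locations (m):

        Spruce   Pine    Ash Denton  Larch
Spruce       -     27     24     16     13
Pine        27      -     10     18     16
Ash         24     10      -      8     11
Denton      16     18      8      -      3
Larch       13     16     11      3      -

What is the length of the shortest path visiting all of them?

Minimum one-way distance = 34 m.

There are 4! = 24 possible orderings.
Spruce → Pine → Ash → Denton → Larch: 27+10+8+3 = 48
Spruce → Pine → Ash → Larch → Denton: 27+10+11+3 = 51
Spruce → Pine → Denton → Ash → Larch: 27+18+8+11 = 64
Spruce → Pine → Denton → Larch → Ash: 27+18+3+11 = 59
Spruce → Pine → Larch → Ash → Denton: 27+16+11+8 = 62
Spruce → Pine → Larch → Denton → Ash: 27+16+3+8 = 54
Spruce → Ash → Pine → Denton → Larch: 24+10+18+3 = 55
Spruce → Ash → Pine → Larch → Denton: 24+10+16+3 = 53
Spruce → Ash → Denton → Pine → Larch: 24+8+18+16 = 66
Spruce → Ash → Denton → Larch → Pine: 24+8+3+16 = 51
Spruce → Ash → Larch → Pine → Denton: 24+11+16+18 = 69
Spruce → Ash → Larch → Denton → Pine: 24+11+3+18 = 56
Spruce → Denton → Pine → Ash → Larch: 16+18+10+11 = 55
Spruce → Denton → Pine → Larch → Ash: 16+18+16+11 = 61
… (10 more)
Spruce → Larch → Denton → Ash → Pine: 13+3+8+10 = 34  ← best
The minimum is 34.
One shortest path: Spruce → Larch → Denton → Ash → Pine.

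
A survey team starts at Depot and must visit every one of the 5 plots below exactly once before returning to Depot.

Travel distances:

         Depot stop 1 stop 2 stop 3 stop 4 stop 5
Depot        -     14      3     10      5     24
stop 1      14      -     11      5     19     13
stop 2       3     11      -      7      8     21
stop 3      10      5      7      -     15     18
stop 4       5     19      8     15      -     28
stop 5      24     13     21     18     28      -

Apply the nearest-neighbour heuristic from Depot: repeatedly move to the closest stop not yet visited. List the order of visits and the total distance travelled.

Total distance 61 via the nearest-neighbour route Depot → stop 2 → stop 3 → stop 1 → stop 5 → stop 4 → Depot.

From Depot: distances to unvisited — stop 2=3, stop 4=5, stop 3=10, stop 1=14, stop 5=24. Nearest is stop 2 (3).
From stop 2: distances to unvisited — stop 3=7, stop 4=8, stop 1=11, stop 5=21. Nearest is stop 3 (7).
From stop 3: distances to unvisited — stop 1=5, stop 4=15, stop 5=18. Nearest is stop 1 (5).
From stop 1: distances to unvisited — stop 5=13, stop 4=19. Nearest is stop 5 (13).
From stop 5: distances to unvisited — stop 4=28. Nearest is stop 4 (28).
Return stop 4→Depot: 5.
Total = 3 + 7 + 5 + 13 + 28 + 5 = 61.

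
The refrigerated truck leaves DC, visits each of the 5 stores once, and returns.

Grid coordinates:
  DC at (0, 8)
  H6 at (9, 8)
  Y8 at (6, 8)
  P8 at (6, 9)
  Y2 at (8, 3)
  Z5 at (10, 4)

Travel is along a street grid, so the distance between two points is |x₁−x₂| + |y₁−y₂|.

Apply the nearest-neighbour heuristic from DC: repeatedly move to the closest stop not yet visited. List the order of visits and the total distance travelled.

From DC: distances to unvisited — Y8=6, P8=7, H6=9, Y2=13, Z5=14. Nearest is Y8 (6).
From Y8: distances to unvisited — P8=1, H6=3, Y2=7, Z5=8. Nearest is P8 (1).
From P8: distances to unvisited — H6=4, Y2=8, Z5=9. Nearest is H6 (4).
From H6: distances to unvisited — Z5=5, Y2=6. Nearest is Z5 (5).
From Z5: distances to unvisited — Y2=3. Nearest is Y2 (3).
Return Y2→DC: 13.
Total = 6 + 1 + 4 + 5 + 3 + 13 = 32.

Nearest-neighbour total = 32; route DC → Y8 → P8 → H6 → Z5 → Y2 → DC.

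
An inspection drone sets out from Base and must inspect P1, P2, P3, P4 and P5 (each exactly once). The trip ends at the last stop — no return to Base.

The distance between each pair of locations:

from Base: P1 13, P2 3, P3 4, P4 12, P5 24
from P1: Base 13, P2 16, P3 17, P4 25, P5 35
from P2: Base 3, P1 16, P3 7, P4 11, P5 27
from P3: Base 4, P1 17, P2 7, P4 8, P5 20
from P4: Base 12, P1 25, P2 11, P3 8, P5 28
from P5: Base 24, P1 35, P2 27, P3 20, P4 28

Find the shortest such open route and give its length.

68 — the minimum one-way total.

There are 5! = 120 possible orderings.
Base - P1 - P2 - P3 - P4 - P5: 13+16+7+8+28 = 72
Base - P1 - P2 - P3 - P5 - P4: 13+16+7+20+28 = 84
Base - P1 - P2 - P4 - P3 - P5: 13+16+11+8+20 = 68
Base - P1 - P2 - P4 - P5 - P3: 13+16+11+28+20 = 88
Base - P1 - P2 - P5 - P3 - P4: 13+16+27+20+8 = 84
Base - P1 - P2 - P5 - P4 - P3: 13+16+27+28+8 = 92
Base - P1 - P3 - P2 - P4 - P5: 13+17+7+11+28 = 76
Base - P1 - P3 - P2 - P5 - P4: 13+17+7+27+28 = 92
Base - P1 - P3 - P4 - P2 - P5: 13+17+8+11+27 = 76
Base - P1 - P3 - P4 - P5 - P2: 13+17+8+28+27 = 93
Base - P1 - P3 - P5 - P2 - P4: 13+17+20+27+11 = 88
Base - P1 - P3 - P5 - P4 - P2: 13+17+20+28+11 = 89
Base - P1 - P4 - P2 - P3 - P5: 13+25+11+7+20 = 76
Base - P1 - P4 - P2 - P5 - P3: 13+25+11+27+20 = 96
… (106 more)
The minimum is 68.
One shortest path: Base → P1 → P2 → P4 → P3 → P5.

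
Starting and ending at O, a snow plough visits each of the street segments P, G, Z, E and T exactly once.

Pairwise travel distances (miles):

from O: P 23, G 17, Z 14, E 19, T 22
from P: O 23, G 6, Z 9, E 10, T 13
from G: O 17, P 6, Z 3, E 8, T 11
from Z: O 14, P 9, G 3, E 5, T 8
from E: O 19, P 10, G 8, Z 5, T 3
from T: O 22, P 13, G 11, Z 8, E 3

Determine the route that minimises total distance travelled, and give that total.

Shortest round trip = 58 miles.

O-P-G-Z-E-T-O: 23+6+3+5+3+22 = 62
O-P-G-Z-T-E-O: 23+6+3+8+3+19 = 62
O-P-G-E-Z-T-O: 23+6+8+5+8+22 = 72
O-P-G-E-T-Z-O: 23+6+8+3+8+14 = 62
O-P-G-T-Z-E-O: 23+6+11+8+5+19 = 72
O-P-G-T-E-Z-O: 23+6+11+3+5+14 = 62
O-P-Z-G-E-T-O: 23+9+3+8+3+22 = 68
O-P-Z-G-T-E-O: 23+9+3+11+3+19 = 68
O-P-Z-E-G-T-O: 23+9+5+8+11+22 = 78
O-P-Z-E-T-G-O: 23+9+5+3+11+17 = 68
O-P-Z-T-G-E-O: 23+9+8+11+8+19 = 78
O-P-Z-T-E-G-O: 23+9+8+3+8+17 = 68
O-P-E-G-Z-T-O: 23+10+8+3+8+22 = 74
O-P-E-G-T-Z-O: 23+10+8+11+8+14 = 74
… (46 more)
O-G-P-E-T-Z-O: 17+6+10+3+8+14 = 58  ← best
The minimum is 58.
One optimal route: O → G → P → E → T → Z → O (or its reverse).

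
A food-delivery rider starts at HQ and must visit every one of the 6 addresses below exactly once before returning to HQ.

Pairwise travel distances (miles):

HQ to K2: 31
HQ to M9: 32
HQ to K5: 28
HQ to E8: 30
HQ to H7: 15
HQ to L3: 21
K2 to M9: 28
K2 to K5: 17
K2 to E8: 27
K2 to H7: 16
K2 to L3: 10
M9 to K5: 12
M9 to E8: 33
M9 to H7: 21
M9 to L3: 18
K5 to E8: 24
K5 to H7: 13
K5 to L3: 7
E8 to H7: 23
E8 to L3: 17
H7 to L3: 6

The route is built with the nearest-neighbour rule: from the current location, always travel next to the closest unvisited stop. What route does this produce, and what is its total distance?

HQ → [H7:15 / L3:21 / K5:28 / E8:30 / K2:31 / M9:32] → H7 (15)
H7 → [L3:6 / K5:13 / K2:16 / M9:21 / E8:23] → L3 (6)
L3 → [K5:7 / K2:10 / E8:17 / M9:18] → K5 (7)
K5 → [M9:12 / K2:17 / E8:24] → M9 (12)
M9 → [K2:28 / E8:33] → K2 (28)
K2 → [E8:27] → E8 (27)
Return E8→HQ: 30.
Total = 15 + 6 + 7 + 12 + 28 + 27 + 30 = 125.

125 miles along HQ → H7 → L3 → K5 → M9 → K2 → E8 → HQ.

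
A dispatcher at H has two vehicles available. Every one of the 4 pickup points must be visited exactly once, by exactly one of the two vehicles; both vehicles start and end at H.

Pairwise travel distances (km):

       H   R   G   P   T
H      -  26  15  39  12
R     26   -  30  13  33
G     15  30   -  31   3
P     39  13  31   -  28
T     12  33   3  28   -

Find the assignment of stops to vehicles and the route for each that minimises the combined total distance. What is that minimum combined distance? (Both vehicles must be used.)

There are 2^3 − 1 = 7 ways to divide the 4 stops into two non-empty groups. For each, the best each vehicle can do is its own shortest tour through its group:
  {R} + {G, P, T}: 52 + 85 = 137
  {G} + {R, P, T}: 30 + 79 = 109
  {R, G} + {P, T}: 71 + 79 = 150
  {P} + {R, G, T}: 78 + 71 = 149
  {R, P} + {G, T}: 78 + 30 = 108
  {G, P} + {R, T}: 85 + 71 = 156
  … (7 splits in total)
Best: vehicle 1 H → R → P → H = 78; vehicle 2 H → G → T → H = 30; combined 108.

108 km — the smallest possible combined total.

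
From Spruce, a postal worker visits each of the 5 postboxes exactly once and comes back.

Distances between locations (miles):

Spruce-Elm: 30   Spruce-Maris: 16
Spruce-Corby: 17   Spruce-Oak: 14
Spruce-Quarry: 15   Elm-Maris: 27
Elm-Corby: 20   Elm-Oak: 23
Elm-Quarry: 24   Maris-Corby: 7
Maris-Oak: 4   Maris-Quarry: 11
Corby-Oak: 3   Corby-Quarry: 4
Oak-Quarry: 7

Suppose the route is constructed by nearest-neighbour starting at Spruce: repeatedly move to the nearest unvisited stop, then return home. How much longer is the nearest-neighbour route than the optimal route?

From Spruce: Oak=14, Quarry=15, Maris=16, Corby=17, Elm=30 → choose Oak (14).
From Oak: Corby=3, Maris=4, Quarry=7, Elm=23 → choose Corby (3).
From Corby: Quarry=4, Maris=7, Elm=20 → choose Quarry (4).
From Quarry: Maris=11, Elm=24 → choose Maris (11).
From Maris: Elm=27 → choose Elm (27).
NN route Spruce → Oak → Corby → Quarry → Maris → Elm → Spruce costs 89.
Optimal: Spruce → Elm → Corby → Quarry → Oak → Maris → Spruce costs 81 (by enumerating all 60 distinct tours).
Excess = 89 − 81 = 8.

Excess over optimum: 8 miles.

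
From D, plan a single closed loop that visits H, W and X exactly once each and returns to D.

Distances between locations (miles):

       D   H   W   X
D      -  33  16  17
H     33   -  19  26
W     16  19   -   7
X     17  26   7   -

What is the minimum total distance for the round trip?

D → H → W → X → D: 33+19+7+17 = 76
D → H → X → W → D: 33+26+7+16 = 82
D → W → H → X → D: 16+19+26+17 = 78
The minimum is 76.
One optimal route: D → H → W → X → D (or its reverse).

76 miles — the shortest possible round trip.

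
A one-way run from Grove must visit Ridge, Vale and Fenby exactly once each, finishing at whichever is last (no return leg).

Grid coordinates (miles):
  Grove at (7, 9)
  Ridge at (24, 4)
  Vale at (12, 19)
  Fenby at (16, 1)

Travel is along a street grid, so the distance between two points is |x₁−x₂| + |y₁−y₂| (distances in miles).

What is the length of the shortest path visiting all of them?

Shortest open route: 48 miles.

There are 3! = 6 possible orderings.
Grove→Ridge→Vale→Fenby: 22+27+22 = 71
Grove→Ridge→Fenby→Vale: 22+11+22 = 55
Grove→Vale→Ridge→Fenby: 15+27+11 = 53
Grove→Vale→Fenby→Ridge: 15+22+11 = 48
Grove→Fenby→Ridge→Vale: 17+11+27 = 55
Grove→Fenby→Vale→Ridge: 17+22+27 = 66
The minimum is 48.
One shortest path: Grove → Vale → Fenby → Ridge.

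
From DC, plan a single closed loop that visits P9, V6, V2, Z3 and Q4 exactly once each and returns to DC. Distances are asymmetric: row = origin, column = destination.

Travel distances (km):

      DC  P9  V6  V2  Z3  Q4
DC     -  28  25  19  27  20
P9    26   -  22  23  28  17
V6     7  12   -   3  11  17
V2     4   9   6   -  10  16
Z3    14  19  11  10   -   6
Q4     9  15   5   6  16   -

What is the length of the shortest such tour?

DC - P9 - V6 - V2 - Z3 - Q4 - DC: 28+22+3+10+6+9 = 78
DC - P9 - V6 - V2 - Q4 - Z3 - DC: 28+22+3+16+16+14 = 99
DC - P9 - V6 - Z3 - V2 - Q4 - DC: 28+22+11+10+16+9 = 96
DC - P9 - V6 - Z3 - Q4 - V2 - DC: 28+22+11+6+6+4 = 77
DC - P9 - V6 - Q4 - V2 - Z3 - DC: 28+22+17+6+10+14 = 97
DC - P9 - V6 - Q4 - Z3 - V2 - DC: 28+22+17+16+10+4 = 97
DC - P9 - V2 - V6 - Z3 - Q4 - DC: 28+23+6+11+6+9 = 83
DC - P9 - V2 - V6 - Q4 - Z3 - DC: 28+23+6+17+16+14 = 104
DC - P9 - V2 - Z3 - V6 - Q4 - DC: 28+23+10+11+17+9 = 98
DC - P9 - V2 - Z3 - Q4 - V6 - DC: 28+23+10+6+5+7 = 79
DC - P9 - V2 - Q4 - V6 - Z3 - DC: 28+23+16+5+11+14 = 97
DC - P9 - V2 - Q4 - Z3 - V6 - DC: 28+23+16+16+11+7 = 101
DC - P9 - Z3 - V6 - V2 - Q4 - DC: 28+28+11+3+16+9 = 95
DC - P9 - Z3 - V6 - Q4 - V2 - DC: 28+28+11+17+6+4 = 94
… (106 more)
DC - P9 - Z3 - Q4 - V6 - V2 - DC: 28+28+6+5+3+4 = 74  ← best
The minimum is 74.
One optimal route: DC → P9 → Z3 → Q4 → V6 → V2 → DC.

Shortest round trip = 74 km.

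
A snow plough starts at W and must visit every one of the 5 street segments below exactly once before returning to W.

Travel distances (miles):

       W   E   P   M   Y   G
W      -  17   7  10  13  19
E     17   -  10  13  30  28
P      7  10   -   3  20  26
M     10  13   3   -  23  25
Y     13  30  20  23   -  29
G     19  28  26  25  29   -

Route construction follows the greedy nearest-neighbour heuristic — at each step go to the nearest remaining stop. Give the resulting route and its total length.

From W: distances to unvisited — P=7, M=10, Y=13, E=17, G=19. Nearest is P (7).
From P: distances to unvisited — M=3, E=10, Y=20, G=26. Nearest is M (3).
From M: distances to unvisited — E=13, Y=23, G=25. Nearest is E (13).
From E: distances to unvisited — G=28, Y=30. Nearest is G (28).
From G: distances to unvisited — Y=29. Nearest is Y (29).
Return Y→W: 13.
Total = 7 + 3 + 13 + 28 + 29 + 13 = 93.

Nearest-neighbour total = 93 miles; route W → P → M → E → G → Y → W.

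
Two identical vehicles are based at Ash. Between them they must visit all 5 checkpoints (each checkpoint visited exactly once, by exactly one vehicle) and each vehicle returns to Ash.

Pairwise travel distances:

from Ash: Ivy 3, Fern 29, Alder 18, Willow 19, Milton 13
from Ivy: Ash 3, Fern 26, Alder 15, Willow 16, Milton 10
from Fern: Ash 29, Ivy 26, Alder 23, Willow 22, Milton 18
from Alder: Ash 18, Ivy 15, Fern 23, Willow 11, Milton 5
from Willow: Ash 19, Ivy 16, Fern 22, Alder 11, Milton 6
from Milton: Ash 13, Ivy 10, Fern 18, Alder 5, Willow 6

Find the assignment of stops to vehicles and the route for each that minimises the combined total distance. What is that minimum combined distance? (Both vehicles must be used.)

Try each way of splitting the stops between the two vehicles (each non-empty) and, for each split, find the best tour for each vehicle:
  {Ivy} + {Fern, Alder, Willow, Milton}: 6 + 80 = 86
  {Fern} + {Ivy, Alder, Willow, Milton}: 58 + 48 = 106
  {Ivy, Fern} + {Alder, Willow, Milton}: 58 + 48 = 106
  {Alder} + {Ivy, Fern, Willow, Milton}: 36 + 70 = 106
  {Ivy, Alder} + {Fern, Willow, Milton}: 36 + 70 = 106
  {Fern, Alder} + {Ivy, Willow, Milton}: 70 + 38 = 108
  … (15 splits in total)
Best: vehicle 1 Ash → Ivy → Ash = 6; vehicle 2 Ash → Fern → Willow → Alder → Milton → Ash = 80; combined 86.

86 — the smallest possible combined total.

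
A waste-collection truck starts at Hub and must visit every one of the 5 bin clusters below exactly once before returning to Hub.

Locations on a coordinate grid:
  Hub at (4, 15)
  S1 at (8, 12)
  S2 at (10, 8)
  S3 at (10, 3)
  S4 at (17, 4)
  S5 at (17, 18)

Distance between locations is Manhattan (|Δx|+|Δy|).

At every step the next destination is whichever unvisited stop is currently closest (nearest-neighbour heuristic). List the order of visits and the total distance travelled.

From Hub: distances to unvisited — S1=7, S2=13, S5=16, S3=18, S4=24. Nearest is S1 (7).
From S1: distances to unvisited — S2=6, S3=11, S5=15, S4=17. Nearest is S2 (6).
From S2: distances to unvisited — S3=5, S4=11, S5=17. Nearest is S3 (5).
From S3: distances to unvisited — S4=8, S5=22. Nearest is S4 (8).
From S4: distances to unvisited — S5=14. Nearest is S5 (14).
Return S5→Hub: 16.
Total = 7 + 6 + 5 + 8 + 14 + 16 = 56.

Total distance 56 via the nearest-neighbour route Hub → S1 → S2 → S3 → S4 → S5 → Hub.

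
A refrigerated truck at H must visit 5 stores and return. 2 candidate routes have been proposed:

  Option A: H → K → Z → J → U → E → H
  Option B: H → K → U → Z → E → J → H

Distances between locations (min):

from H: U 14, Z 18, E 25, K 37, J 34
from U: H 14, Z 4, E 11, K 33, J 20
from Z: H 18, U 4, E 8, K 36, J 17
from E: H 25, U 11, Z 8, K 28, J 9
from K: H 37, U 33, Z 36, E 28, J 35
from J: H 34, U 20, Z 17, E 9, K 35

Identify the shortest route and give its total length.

Option A: 37 + 36 + 17 + 20 + 11 + 25 = 146
Option B: 37 + 33 + 4 + 8 + 9 + 34 = 125

Shortest is Option B, total 125 min.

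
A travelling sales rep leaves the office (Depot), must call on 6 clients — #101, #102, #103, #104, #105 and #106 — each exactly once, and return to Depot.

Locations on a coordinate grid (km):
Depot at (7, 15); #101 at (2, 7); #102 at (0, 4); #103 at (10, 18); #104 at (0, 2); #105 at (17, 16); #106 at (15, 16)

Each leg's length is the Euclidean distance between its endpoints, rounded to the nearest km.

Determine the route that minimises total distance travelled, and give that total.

There are 360 distinct closed tours to check (reversals are equivalent).
Depot - #101 - #102 - #103 - #104 - #105 - #106 - Depot: 9+4+17+19+22+2+8 = 81
Depot - #101 - #102 - #103 - #104 - #106 - #105 - Depot: 9+4+17+19+21+2+10 = 82
Depot - #101 - #102 - #103 - #105 - #104 - #106 - Depot: 9+4+17+7+22+21+8 = 88
Depot - #101 - #102 - #103 - #105 - #106 - #104 - Depot: 9+4+17+7+2+21+15 = 75
Depot - #101 - #102 - #103 - #106 - #104 - #105 - Depot: 9+4+17+5+21+22+10 = 88
Depot - #101 - #102 - #103 - #106 - #105 - #104 - Depot: 9+4+17+5+2+22+15 = 74
Depot - #101 - #102 - #104 - #103 - #105 - #106 - Depot: 9+4+2+19+7+2+8 = 51
Depot - #101 - #102 - #104 - #103 - #106 - #105 - Depot: 9+4+2+19+5+2+10 = 51
… (352 more)
Depot - #101 - #102 - #104 - #105 - #106 - #103 - Depot: 9+4+2+22+2+5+4 = 48  ← best
The minimum is 48.
One optimal route: Depot → #101 → #102 → #104 → #105 → #106 → #103 → Depot (or its reverse).

Minimum total distance: 48 km.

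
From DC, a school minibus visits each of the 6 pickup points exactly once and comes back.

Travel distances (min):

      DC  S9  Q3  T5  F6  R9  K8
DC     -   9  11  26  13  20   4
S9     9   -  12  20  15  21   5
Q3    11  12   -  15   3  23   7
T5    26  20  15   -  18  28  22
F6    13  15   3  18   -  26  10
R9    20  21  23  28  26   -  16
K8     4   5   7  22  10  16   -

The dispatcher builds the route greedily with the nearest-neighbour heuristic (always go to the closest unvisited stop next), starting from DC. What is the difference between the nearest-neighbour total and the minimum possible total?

Excess over optimum: 1 min.

DC: K8=4, S9=9, Q3=11, F6=13, R9=20, T5=26 ⇒ K8
K8: S9=5, Q3=7, F6=10, R9=16, T5=22 ⇒ S9
S9: Q3=12, F6=15, T5=20, R9=21 ⇒ Q3
Q3: F6=3, T5=15, R9=23 ⇒ F6
F6: T5=18, R9=26 ⇒ T5
T5: R9=28 ⇒ R9
NN route DC → K8 → S9 → Q3 → F6 → T5 → R9 → DC costs 90.
Optimal: DC → S9 → K8 → R9 → T5 → Q3 → F6 → DC costs 89 (by enumerating all 360 distinct tours).
Excess = 90 − 89 = 1.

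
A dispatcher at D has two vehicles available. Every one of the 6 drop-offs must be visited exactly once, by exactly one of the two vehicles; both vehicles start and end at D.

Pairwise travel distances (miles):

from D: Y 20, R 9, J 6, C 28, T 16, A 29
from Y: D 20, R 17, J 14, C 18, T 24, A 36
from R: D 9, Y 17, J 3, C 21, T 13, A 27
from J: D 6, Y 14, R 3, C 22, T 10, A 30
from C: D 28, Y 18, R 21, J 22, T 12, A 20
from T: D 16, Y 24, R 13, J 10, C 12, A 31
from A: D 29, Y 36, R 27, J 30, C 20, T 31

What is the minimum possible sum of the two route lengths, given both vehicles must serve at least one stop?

Check every non-empty split of the stops between the two vehicles; for each half take its own optimal tour:
  {Y} + {R, J, C, T, A}: 40 + 83 = 123
  {R} + {Y, J, C, T, A}: 18 + 104 = 122
  {Y, R} + {J, C, T, A}: 46 + 77 = 123
  {J} + {Y, R, C, T, A}: 12 + 110 = 122
  {Y, J} + {R, C, T, A}: 40 + 83 = 123
  {R, J} + {Y, C, T, A}: 18 + 104 = 122
  … (31 splits in total)
Best: vehicle 1 D → R → D = 18; vehicle 2 D → Y → A → C → T → J → D = 104; combined 122.

Minimum combined distance: 122 miles.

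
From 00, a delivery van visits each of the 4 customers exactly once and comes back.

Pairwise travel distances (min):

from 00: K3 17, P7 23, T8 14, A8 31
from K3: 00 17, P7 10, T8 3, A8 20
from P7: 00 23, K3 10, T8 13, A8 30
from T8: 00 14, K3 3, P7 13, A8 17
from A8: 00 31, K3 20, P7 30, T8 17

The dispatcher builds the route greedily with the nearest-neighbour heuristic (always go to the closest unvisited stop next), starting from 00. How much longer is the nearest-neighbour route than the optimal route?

From 00: T8=14, K3=17, P7=23, A8=31 → choose T8 (14).
From T8: K3=3, P7=13, A8=17 → choose K3 (3).
From K3: P7=10, A8=20 → choose P7 (10).
From P7: A8=30 → choose A8 (30).
NN route 00 → T8 → K3 → P7 → A8 → 00 costs 88.
Optimal: 00 → P7 → K3 → T8 → A8 → 00 costs 84 (by enumerating all 12 distinct tours).
Excess = 88 − 84 = 4.

4 min longer than the optimal tour.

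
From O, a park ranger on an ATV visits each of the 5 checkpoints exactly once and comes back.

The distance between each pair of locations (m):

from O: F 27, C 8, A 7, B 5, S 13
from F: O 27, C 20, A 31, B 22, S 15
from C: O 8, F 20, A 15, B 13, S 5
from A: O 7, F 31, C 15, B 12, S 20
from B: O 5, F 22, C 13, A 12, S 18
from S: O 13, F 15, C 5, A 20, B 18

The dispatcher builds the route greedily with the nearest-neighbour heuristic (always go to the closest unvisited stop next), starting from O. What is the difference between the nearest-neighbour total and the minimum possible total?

O: B=5, A=7, C=8, S=13, F=27 ⇒ B
B: A=12, C=13, S=18, F=22 ⇒ A
A: C=15, S=20, F=31 ⇒ C
C: S=5, F=20 ⇒ S
S: F=15 ⇒ F
NN route O → B → A → C → S → F → O costs 79.
Optimal: O → C → S → F → B → A → O costs 69 (by enumerating all 60 distinct tours).
Excess = 79 − 69 = 10.

Excess over optimum: 10 m.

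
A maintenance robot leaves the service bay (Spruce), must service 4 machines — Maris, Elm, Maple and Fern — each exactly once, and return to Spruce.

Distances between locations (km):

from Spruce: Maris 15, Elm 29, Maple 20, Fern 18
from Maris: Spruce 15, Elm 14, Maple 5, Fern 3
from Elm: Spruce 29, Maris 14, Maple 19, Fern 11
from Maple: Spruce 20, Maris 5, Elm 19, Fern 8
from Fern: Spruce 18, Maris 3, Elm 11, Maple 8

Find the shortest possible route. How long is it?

68 km — the shortest possible round trip.

There are 12 distinct closed tours to check (reversals are equivalent).
Spruce-Maris-Elm-Maple-Fern-Spruce: 15+14+19+8+18 = 74
Spruce-Maris-Elm-Fern-Maple-Spruce: 15+14+11+8+20 = 68
Spruce-Maris-Maple-Elm-Fern-Spruce: 15+5+19+11+18 = 68
Spruce-Maris-Maple-Fern-Elm-Spruce: 15+5+8+11+29 = 68
Spruce-Maris-Fern-Elm-Maple-Spruce: 15+3+11+19+20 = 68
Spruce-Maris-Fern-Maple-Elm-Spruce: 15+3+8+19+29 = 74
Spruce-Elm-Maris-Maple-Fern-Spruce: 29+14+5+8+18 = 74
Spruce-Elm-Maris-Fern-Maple-Spruce: 29+14+3+8+20 = 74
Spruce-Elm-Maple-Maris-Fern-Spruce: 29+19+5+3+18 = 74
Spruce-Elm-Fern-Maris-Maple-Spruce: 29+11+3+5+20 = 68
Spruce-Maple-Maris-Elm-Fern-Spruce: 20+5+14+11+18 = 68
Spruce-Maple-Elm-Maris-Fern-Spruce: 20+19+14+3+18 = 74
The minimum is 68.
One optimal route: Spruce → Maris → Elm → Fern → Maple → Spruce (or its reverse).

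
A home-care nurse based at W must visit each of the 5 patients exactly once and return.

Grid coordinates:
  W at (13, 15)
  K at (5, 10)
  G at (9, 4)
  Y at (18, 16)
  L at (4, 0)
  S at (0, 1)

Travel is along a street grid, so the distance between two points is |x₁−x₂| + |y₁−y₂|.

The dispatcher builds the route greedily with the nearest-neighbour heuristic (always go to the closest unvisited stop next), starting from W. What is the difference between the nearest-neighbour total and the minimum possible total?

The nearest-neighbour route is 8 longer than optimal.

From W: Y=6, K=13, G=15, L=24, S=27 → choose Y (6).
From Y: K=19, G=21, L=30, S=33 → choose K (19).
From K: G=10, L=11, S=14 → choose G (10).
From G: L=9, S=12 → choose L (9).
From L: S=5 → choose S (5).
NN route W → Y → K → G → L → S → W costs 76.
Optimal: W → K → L → S → G → Y → W costs 68 (by enumerating all 60 distinct tours).
Excess = 76 − 68 = 8.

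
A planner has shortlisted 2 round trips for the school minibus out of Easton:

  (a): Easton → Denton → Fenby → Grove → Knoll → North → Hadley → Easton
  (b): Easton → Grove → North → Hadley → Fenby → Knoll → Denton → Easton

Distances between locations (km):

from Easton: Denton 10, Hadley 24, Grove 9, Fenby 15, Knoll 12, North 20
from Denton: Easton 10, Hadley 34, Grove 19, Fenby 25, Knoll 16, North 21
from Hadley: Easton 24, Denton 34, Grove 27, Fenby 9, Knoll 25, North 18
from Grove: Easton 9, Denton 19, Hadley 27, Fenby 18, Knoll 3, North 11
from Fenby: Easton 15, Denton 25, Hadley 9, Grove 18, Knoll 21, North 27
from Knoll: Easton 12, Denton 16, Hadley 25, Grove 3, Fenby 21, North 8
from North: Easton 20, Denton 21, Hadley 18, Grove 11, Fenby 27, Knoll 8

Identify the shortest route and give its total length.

(a): 10 + 25 + 18 + 3 + 8 + 18 + 24 = 106
(b): 9 + 11 + 18 + 9 + 21 + 16 + 10 = 94

Shortest is (b), total 94 km.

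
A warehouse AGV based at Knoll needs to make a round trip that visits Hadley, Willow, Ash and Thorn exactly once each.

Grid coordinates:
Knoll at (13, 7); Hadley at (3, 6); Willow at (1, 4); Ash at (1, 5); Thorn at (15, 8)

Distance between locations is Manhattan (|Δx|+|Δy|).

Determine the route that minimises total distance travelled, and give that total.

There are 12 distinct closed tours to check (reversals are equivalent).
Knoll → Hadley → Willow → Ash → Thorn → Knoll: 11+4+1+17+3 = 36
Knoll → Hadley → Willow → Thorn → Ash → Knoll: 11+4+18+17+14 = 64
Knoll → Hadley → Ash → Willow → Thorn → Knoll: 11+3+1+18+3 = 36
Knoll → Hadley → Ash → Thorn → Willow → Knoll: 11+3+17+18+15 = 64
Knoll → Hadley → Thorn → Willow → Ash → Knoll: 11+14+18+1+14 = 58
Knoll → Hadley → Thorn → Ash → Willow → Knoll: 11+14+17+1+15 = 58
Knoll → Willow → Hadley → Ash → Thorn → Knoll: 15+4+3+17+3 = 42
Knoll → Willow → Hadley → Thorn → Ash → Knoll: 15+4+14+17+14 = 64
Knoll → Willow → Ash → Hadley → Thorn → Knoll: 15+1+3+14+3 = 36
Knoll → Willow → Thorn → Hadley → Ash → Knoll: 15+18+14+3+14 = 64
Knoll → Ash → Hadley → Willow → Thorn → Knoll: 14+3+4+18+3 = 42
Knoll → Ash → Willow → Hadley → Thorn → Knoll: 14+1+4+14+3 = 36
The minimum is 36.
One optimal route: Knoll → Hadley → Willow → Ash → Thorn → Knoll (or its reverse).

36 — the shortest possible round trip.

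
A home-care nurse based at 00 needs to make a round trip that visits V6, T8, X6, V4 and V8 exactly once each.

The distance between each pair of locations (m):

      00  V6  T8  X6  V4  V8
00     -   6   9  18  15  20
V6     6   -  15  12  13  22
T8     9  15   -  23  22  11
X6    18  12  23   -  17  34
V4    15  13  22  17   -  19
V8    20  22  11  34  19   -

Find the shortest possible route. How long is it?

00→V6→T8→X6→V4→V8→00: 6+15+23+17+19+20 = 100
00→V6→T8→X6→V8→V4→00: 6+15+23+34+19+15 = 112
00→V6→T8→V4→X6→V8→00: 6+15+22+17+34+20 = 114
00→V6→T8→V4→V8→X6→00: 6+15+22+19+34+18 = 114
00→V6→T8→V8→X6→V4→00: 6+15+11+34+17+15 = 98
00→V6→T8→V8→V4→X6→00: 6+15+11+19+17+18 = 86
00→V6→X6→T8→V4→V8→00: 6+12+23+22+19+20 = 102
00→V6→X6→T8→V8→V4→00: 6+12+23+11+19+15 = 86
00→V6→X6→V4→T8→V8→00: 6+12+17+22+11+20 = 88
00→V6→X6→V4→V8→T8→00: 6+12+17+19+11+9 = 74
00→V6→X6→V8→T8→V4→00: 6+12+34+11+22+15 = 100
00→V6→X6→V8→V4→T8→00: 6+12+34+19+22+9 = 102
00→V6→V4→T8→X6→V8→00: 6+13+22+23+34+20 = 118
00→V6→V4→T8→V8→X6→00: 6+13+22+11+34+18 = 104
… (46 more)
The minimum is 74.
One optimal route: 00 → V6 → X6 → V4 → V8 → T8 → 00 (or its reverse).

74 m — the shortest possible round trip.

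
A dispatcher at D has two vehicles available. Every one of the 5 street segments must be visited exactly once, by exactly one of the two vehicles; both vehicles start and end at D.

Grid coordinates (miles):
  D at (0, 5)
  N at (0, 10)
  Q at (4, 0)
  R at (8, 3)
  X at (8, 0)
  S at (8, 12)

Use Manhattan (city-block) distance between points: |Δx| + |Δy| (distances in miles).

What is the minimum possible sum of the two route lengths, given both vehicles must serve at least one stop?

50 miles — the smallest possible combined total.

Check every non-empty split of the stops between the two vehicles; for each half take its own optimal tour:
  {N} + {Q, R, X, S}: 10 + 40 = 50
  {Q} + {N, R, X, S}: 18 + 40 = 58
  {N, Q} + {R, X, S}: 28 + 40 = 68
  {R} + {N, Q, X, S}: 20 + 40 = 60
  {N, R} + {Q, X, S}: 30 + 40 = 70
  {Q, R} + {N, X, S}: 26 + 40 = 66
  … (15 splits in total)
Best: vehicle 1 D → N → D = 10; vehicle 2 D → Q → X → R → S → D = 40; combined 50.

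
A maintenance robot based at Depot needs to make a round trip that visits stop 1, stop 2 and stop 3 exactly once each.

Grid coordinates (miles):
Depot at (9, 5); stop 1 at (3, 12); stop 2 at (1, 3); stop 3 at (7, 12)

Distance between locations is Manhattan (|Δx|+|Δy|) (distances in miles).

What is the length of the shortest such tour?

34 miles — the shortest possible round trip.

There are 3 distinct closed tours to check (reversals are equivalent).
Depot-stop 1-stop 2-stop 3-Depot: 13+11+15+9 = 48
Depot-stop 1-stop 3-stop 2-Depot: 13+4+15+10 = 42
Depot-stop 2-stop 1-stop 3-Depot: 10+11+4+9 = 34
The minimum is 34.
One optimal route: Depot → stop 2 → stop 1 → stop 3 → Depot (or its reverse).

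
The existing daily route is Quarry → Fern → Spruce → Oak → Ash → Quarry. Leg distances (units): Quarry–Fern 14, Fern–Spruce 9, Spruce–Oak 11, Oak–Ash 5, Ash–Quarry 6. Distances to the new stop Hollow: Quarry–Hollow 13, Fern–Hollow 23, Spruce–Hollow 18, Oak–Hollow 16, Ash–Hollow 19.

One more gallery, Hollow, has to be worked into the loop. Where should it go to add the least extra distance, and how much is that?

Insertion cost between consecutive stops i–j is d(i,Hollow) + d(Hollow,j) − d(i,j):
  between Quarry and Fern: 13 + 23 − 14 = 22
  between Fern and Spruce: 23 + 18 − 9 = 32
  between Spruce and Oak: 18 + 16 − 11 = 23
  between Oak and Ash: 16 + 19 − 5 = 30
  between Ash and Quarry: 19 + 13 − 6 = 26
Cheapest insertion is between Quarry and Fern, adding 22.
New total = 45 + 22 = 67.

+22 — insert Hollow between Quarry and Fern.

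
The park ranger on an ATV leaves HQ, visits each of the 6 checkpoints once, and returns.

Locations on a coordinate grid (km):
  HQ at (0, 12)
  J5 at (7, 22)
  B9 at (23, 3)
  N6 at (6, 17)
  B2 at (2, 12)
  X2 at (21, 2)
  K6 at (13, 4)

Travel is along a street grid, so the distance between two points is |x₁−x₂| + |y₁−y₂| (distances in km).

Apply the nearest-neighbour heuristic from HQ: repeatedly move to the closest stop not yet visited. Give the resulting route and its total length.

86 km along HQ → B2 → N6 → J5 → K6 → X2 → B9 → HQ.

At HQ the remaining stops are B2 2, N6 11, J5 17, K6 21, X2 31, B9 32; go to B2.
At B2 the remaining stops are N6 9, J5 15, K6 19, X2 29, B9 30; go to N6.
At N6 the remaining stops are J5 6, K6 20, X2 30, B9 31; go to J5.
At J5 the remaining stops are K6 24, X2 34, B9 35; go to K6.
At K6 the remaining stops are X2 10, B9 11; go to X2.
At X2 the remaining stops are B9 3; go to B9.
Return B9→HQ: 32.
Total = 2 + 9 + 6 + 24 + 10 + 3 + 32 = 86.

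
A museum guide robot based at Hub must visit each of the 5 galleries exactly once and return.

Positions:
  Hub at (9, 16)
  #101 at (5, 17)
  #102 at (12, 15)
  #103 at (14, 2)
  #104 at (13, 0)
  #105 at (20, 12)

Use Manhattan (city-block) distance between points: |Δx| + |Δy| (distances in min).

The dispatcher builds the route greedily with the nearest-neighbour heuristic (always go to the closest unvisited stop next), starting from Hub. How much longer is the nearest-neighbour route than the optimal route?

Hub: #102=4, #101=5, #105=15, #103=19, #104=20 ⇒ #102
#102: #101=9, #105=11, #103=15, #104=16 ⇒ #101
#101: #105=20, #103=24, #104=25 ⇒ #105
#105: #103=16, #104=19 ⇒ #103
#103: #104=3 ⇒ #104
NN route Hub → #102 → #101 → #105 → #103 → #104 → Hub costs 72.
Optimal: Hub → #101 → #102 → #104 → #103 → #105 → Hub costs 64 (by enumerating all 60 distinct tours).
Excess = 72 − 64 = 8.

Excess over optimum: 8 min.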